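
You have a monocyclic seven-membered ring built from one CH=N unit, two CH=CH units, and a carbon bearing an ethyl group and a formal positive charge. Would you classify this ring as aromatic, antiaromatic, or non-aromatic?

Every ring atom contributes a p orbital perpendicular to the ring (every atom in a ring double bond is sp² and brings one electron to the p orbital; each sp² =N– keeps its lone pair in-plane and puts one electron into the π system; the carbocation has an empty p orbital), so the π system is cyclic and fully conjugated.
Tallying contributions gives 3 × 2 = 6 from the double-bond units + 0 from the C(ethyl)(+) atom = 6.
That gives a 4n+2 count (6, n = 1).

Aromatic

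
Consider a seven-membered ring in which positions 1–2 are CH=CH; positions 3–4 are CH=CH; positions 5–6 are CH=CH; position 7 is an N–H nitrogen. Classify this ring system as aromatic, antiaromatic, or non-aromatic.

Every ring atom contributes a p orbital perpendicular to the ring (the double-bond atoms are sp², each contributing one p electron; the pyrrole-type nitrogen donates its lone pair from the p orbital), so the π system is cyclic and fully conjugated.
Adding the contributions, 3 × 2 = 6 from the double-bond units + 2 from the NH atom = 8.
With 8 = 4·2 π electrons, Hückel's rule classifies the planar ring as antiaromatic.

Antiaromatic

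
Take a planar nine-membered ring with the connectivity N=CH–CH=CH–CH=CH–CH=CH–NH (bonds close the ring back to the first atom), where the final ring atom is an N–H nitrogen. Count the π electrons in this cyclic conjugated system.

Every ring atom contributes a p orbital perpendicular to the ring (each doubly-bonded ring atom is sp² with one p-orbital electron; each sp² =N– keeps its lone pair in-plane and puts one electron into the π system; the pyrrole-type nitrogen donates its lone pair from the p orbital), so the π system is cyclic and fully conjugated.
Counting π electrons: 4 × 2 = 8 from the double-bond units + 2 from the NH atom = 10.

10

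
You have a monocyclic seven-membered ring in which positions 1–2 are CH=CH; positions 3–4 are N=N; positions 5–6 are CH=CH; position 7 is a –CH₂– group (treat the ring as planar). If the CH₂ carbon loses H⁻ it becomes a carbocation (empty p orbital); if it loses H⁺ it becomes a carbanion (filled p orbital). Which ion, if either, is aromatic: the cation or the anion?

Once that carbon is sp², every ring atom has a p orbital and both ions are fully conjugated.
Cation: 3 × 2 + 0 = 6 π electrons → 4(1)+2, aromatic.
Anion: 3 × 2 + 2 = 8 π electrons → 4(2), antiaromatic.

The cation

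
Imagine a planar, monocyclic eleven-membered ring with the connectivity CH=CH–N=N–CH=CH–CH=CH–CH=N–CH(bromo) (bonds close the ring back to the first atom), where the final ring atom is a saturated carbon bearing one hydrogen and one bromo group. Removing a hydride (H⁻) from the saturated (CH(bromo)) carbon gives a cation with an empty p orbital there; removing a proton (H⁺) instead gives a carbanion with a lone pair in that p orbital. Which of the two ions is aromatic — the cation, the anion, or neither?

The cation

Both ions have a continuous loop of p orbitals — each ring atom is sp².
Cation: 5 × 2 + 0 = 10 π electrons → 4(2)+2, aromatic.
Anion: 5 × 2 + 2 = 12 π electrons → 4(3), antiaromatic.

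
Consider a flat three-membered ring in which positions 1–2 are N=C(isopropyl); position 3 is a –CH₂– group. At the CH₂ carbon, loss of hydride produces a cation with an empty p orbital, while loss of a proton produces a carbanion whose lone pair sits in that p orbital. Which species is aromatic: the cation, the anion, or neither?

Both ions have a continuous loop of p orbitals — each ring atom is sp².
Cation: 1 × 2 + 0 = 2 π electrons → 4(0)+2, aromatic.
Anion: 1 × 2 + 2 = 4 π electrons → 4(1), antiaromatic.

The cation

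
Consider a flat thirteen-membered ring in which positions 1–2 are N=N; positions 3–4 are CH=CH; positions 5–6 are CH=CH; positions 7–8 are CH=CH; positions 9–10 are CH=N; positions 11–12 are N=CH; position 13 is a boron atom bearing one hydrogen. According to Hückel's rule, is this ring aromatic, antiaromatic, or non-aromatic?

Every ring atom contributes a p orbital perpendicular to the ring (the double-bond atoms are sp², each contributing one p electron; each sp² =N– keeps its lone pair in-plane and puts one electron into the π system; the boron has an empty p orbital), so the π system is cyclic and fully conjugated.
π-electron count: 6 × 2 = 12 from the double-bond units + 0 from the BH atom = 12.
12 is a 4n count (n = 3), so the planar conjugated ring is antiaromatic.

Antiaromatic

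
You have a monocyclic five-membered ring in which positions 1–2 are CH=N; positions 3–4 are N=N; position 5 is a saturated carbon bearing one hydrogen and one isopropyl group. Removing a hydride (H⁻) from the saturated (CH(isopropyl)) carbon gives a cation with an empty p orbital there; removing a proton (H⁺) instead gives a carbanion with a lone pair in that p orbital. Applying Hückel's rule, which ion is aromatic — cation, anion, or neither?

In both ions every ring atom is sp² and contributes a p orbital, so both rings are fully conjugated.
Cation: 2 × 2 + 0 = 4 π electrons → 4(1), antiaromatic.
Anion: 2 × 2 + 2 = 6 π electrons → 4(1)+2, aromatic.

The anion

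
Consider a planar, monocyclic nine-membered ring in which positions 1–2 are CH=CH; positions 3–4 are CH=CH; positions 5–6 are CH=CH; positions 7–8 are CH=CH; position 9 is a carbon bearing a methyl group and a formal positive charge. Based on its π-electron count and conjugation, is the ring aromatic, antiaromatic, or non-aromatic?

Antiaromatic

Every ring atom contributes a p orbital perpendicular to the ring (the double-bond atoms are sp², each contributing one p electron; the carbocation has an empty p orbital), so the π system is cyclic and fully conjugated.
Adding the contributions, 4 × 2 = 8 from the double-bond units + 0 from the C(methyl)(+) atom = 8.
With 8 = 4·2 π electrons, Hückel's rule classifies the planar ring as antiaromatic.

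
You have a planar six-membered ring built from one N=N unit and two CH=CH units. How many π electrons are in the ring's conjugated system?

Check conjugation: each doubly-bonded ring atom is sp² with one p-orbital electron; each =N– nitrogen is pyridine-type (lone pair in the sp² plane, one electron in the p orbital) — every position has a p orbital, so the cyclic π system is continuous.
π-electron count: 3 × 2 = 6 from the 3 double-bond units.

6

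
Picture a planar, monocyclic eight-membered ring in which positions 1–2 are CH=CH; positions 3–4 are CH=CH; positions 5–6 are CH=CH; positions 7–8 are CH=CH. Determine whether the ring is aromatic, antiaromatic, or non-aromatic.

All ring atoms are sp² and supply a p orbital to the ring (the double-bond atoms are sp², each contributing one p electron); the conjugation is uninterrupted.
Adding the contributions, 4 × 2 = 8 from the 4 double-bond units.
8 = 4(2); a planar, fully conjugated 4n system is antiaromatic.
(The species described is cyclooctatetraene.)

Antiaromatic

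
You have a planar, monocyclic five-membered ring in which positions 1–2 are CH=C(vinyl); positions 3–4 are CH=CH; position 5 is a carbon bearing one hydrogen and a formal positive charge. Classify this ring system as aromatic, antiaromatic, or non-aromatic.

Antiaromatic

Every ring atom contributes a p orbital perpendicular to the ring (the double-bond atoms are sp², each contributing one p electron; the carbocation has an empty p orbital), so the π system is cyclic and fully conjugated.
Tallying contributions gives 2 × 2 = 4 from the double-bond units + 0 from the CH(+) atom = 4.
4 = 4(1); a planar, fully conjugated 4n system is antiaromatic.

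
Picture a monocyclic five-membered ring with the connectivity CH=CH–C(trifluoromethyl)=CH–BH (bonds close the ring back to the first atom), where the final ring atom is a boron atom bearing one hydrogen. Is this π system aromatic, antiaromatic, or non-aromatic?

Antiaromatic

Check conjugation: every atom in a ring double bond is sp² and brings one electron to the p orbital; the boron has an empty p orbital — every position has a p orbital, so the cyclic π system is continuous.
Adding the contributions, 2 × 2 = 4 from the double-bond units + 0 from the BH atom = 4.
4 = 4(1); a planar, fully conjugated 4n system is antiaromatic.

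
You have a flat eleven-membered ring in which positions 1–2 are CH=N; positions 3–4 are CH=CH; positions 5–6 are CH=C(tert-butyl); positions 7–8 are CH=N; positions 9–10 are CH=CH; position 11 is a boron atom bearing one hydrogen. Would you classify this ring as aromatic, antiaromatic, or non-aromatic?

Every ring atom contributes a p orbital perpendicular to the ring (the double-bond atoms are sp², each contributing one p electron; the doubly-bonded nitrogens are pyridine-type — their lone pairs lie in the ring plane, leaving one electron in the p orbital; the boron has an empty p orbital), so the π system is cyclic and fully conjugated.
Adding the contributions, 5 × 2 = 10 from the double-bond units + 0 from the BH atom = 10.
Since 10 = 4·2 + 2, the ring meets the 4n+2 criterion.

Aromatic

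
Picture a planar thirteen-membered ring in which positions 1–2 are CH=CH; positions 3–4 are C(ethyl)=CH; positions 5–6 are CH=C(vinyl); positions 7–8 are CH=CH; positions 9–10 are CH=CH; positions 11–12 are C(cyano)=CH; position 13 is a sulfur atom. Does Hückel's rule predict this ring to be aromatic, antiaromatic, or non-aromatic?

The p orbitals form a continuous loop: every atom in a ring double bond is sp² and brings one electron to the p orbital; the sulfur donates one lone pair from its p orbital. The ring is fully conjugated.
Counting π electrons: 6 × 2 = 12 from the double-bond units + 2 from the S atom = 14.
With 14 π electrons (n = 3), the Hückel 4n+2 condition holds.

Aromatic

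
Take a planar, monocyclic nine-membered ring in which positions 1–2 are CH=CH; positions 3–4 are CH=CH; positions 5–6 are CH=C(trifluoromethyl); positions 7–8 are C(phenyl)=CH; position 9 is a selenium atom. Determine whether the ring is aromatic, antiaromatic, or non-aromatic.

All ring atoms are sp² and supply a p orbital to the ring (each doubly-bonded ring atom is sp² with one p-orbital electron; the selenium donates one lone pair from its p orbital); the conjugation is uninterrupted.
π-electron count: 4 × 2 = 8 from the double-bond units + 2 from the Se atom = 10.
Since 10 = 4·2 + 2, the ring meets the 4n+2 criterion.

Aromatic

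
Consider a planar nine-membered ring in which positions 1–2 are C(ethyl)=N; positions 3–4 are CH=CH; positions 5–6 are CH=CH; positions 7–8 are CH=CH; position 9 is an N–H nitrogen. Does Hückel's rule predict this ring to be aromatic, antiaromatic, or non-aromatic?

All ring atoms are sp² and supply a p orbital to the ring (every atom in a ring double bond is sp² and brings one electron to the p orbital; each =N– nitrogen is pyridine-type (lone pair in the sp² plane, one electron in the p orbital); the pyrrole-type nitrogen donates its lone pair from the p orbital); the conjugation is uninterrupted.
Counting π electrons: 4 × 2 = 8 from the double-bond units + 2 from the NH atom = 10.
That gives a 4n+2 count (10, n = 2).

Aromatic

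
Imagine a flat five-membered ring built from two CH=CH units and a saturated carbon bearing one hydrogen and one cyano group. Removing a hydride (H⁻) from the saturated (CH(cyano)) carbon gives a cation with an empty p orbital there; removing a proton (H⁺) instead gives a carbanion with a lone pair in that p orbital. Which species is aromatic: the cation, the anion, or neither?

Once that carbon is sp², every ring atom has a p orbital and both ions are fully conjugated.
Cation: 2 × 2 + 0 = 4 π electrons → 4(1), antiaromatic.
Anion: 2 × 2 + 2 = 6 π electrons → 4(1)+2, aromatic.

The anion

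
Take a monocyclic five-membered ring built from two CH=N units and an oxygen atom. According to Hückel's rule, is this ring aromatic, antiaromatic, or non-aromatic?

Aromatic

Check conjugation: each doubly-bonded ring atom is sp² with one p-orbital electron; each sp² =N– keeps its lone pair in-plane and puts one electron into the π system; the oxygen donates one lone pair from its p orbital — every position has a p orbital, so the cyclic π system is continuous.
Adding the contributions, 2 × 2 = 4 from the double-bond units + 2 from the O atom = 6.
6 = 4(1) + 2, which satisfies Hückel's 4n+2 rule.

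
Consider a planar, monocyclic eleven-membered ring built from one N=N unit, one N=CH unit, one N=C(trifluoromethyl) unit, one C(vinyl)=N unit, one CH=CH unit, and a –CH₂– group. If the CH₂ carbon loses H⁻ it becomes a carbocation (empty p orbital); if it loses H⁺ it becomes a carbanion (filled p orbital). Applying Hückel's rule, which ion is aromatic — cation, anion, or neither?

Both ions have a continuous loop of p orbitals — each ring atom is sp².
Cation: 5 × 2 + 0 = 10 π electrons → 4(2)+2, aromatic.
Anion: 5 × 2 + 2 = 12 π electrons → 4(3), antiaromatic.

The cation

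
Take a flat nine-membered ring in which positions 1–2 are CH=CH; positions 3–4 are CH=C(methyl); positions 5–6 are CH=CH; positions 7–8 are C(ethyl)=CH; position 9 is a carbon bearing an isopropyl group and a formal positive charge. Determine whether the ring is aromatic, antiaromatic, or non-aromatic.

Antiaromatic

All ring atoms are sp² and supply a p orbital to the ring (each doubly-bonded ring atom is sp² with one p-orbital electron; the carbocation has an empty p orbital); the conjugation is uninterrupted.
Adding the contributions, 4 × 2 = 8 from the double-bond units + 0 from the C(isopropyl)(+) atom = 8.
With 8 = 4·2 π electrons, Hückel's rule classifies the planar ring as antiaromatic.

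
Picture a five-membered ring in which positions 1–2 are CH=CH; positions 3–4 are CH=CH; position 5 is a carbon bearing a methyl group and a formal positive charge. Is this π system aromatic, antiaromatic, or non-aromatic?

Antiaromatic

Check conjugation: each doubly-bonded ring atom is sp² with one p-orbital electron; the carbocation has an empty p orbital — every position has a p orbital, so the cyclic π system is continuous.
Adding the contributions, 2 × 2 = 4 from the double-bond units + 0 from the C(methyl)(+) atom = 4.
A 4n π count (4, n = 1) in a planar conjugated ring means antiaromatic.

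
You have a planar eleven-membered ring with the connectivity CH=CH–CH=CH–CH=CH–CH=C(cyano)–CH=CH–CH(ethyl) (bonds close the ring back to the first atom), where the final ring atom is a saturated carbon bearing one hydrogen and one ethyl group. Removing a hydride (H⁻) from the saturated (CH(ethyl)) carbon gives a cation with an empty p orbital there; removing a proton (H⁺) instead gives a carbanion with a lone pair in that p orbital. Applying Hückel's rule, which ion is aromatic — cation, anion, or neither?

Once that carbon is sp², every ring atom has a p orbital and both ions are fully conjugated.
Cation: 5 × 2 + 0 = 10 π electrons → 4(2)+2, aromatic.
Anion: 5 × 2 + 2 = 12 π electrons → 4(3), antiaromatic.

The cation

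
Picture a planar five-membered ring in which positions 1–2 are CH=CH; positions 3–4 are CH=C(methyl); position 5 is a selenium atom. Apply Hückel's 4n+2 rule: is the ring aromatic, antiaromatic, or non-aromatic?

Every ring atom contributes a p orbital perpendicular to the ring (each doubly-bonded ring atom is sp² with one p-orbital electron; the selenium donates one lone pair from its p orbital), so the π system is cyclic and fully conjugated.
Adding the contributions, 2 × 2 = 4 from the double-bond units + 2 from the Se atom = 6.
With 6 π electrons (n = 1), the Hückel 4n+2 condition holds.

Aromatic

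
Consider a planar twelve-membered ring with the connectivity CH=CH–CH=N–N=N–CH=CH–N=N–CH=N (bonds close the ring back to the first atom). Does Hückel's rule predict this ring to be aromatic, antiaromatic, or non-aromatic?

Every ring atom contributes a p orbital perpendicular to the ring (the double-bond atoms are sp², each contributing one p electron; each sp² =N– keeps its lone pair in-plane and puts one electron into the π system), so the π system is cyclic and fully conjugated.
Adding the contributions, 6 × 2 = 12 from the 6 double-bond units.
12 is a 4n count (n = 3), so the planar conjugated ring is antiaromatic.

Antiaromatic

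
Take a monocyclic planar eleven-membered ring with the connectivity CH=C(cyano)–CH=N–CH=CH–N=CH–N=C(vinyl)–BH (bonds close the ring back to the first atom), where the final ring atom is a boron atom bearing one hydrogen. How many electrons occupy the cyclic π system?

10

Check conjugation: the double-bond atoms are sp², each contributing one p electron; each =N– nitrogen is pyridine-type (lone pair in the sp² plane, one electron in the p orbital); the boron has an empty p orbital — every position has a p orbital, so the cyclic π system is continuous.
π-electron count: 5 × 2 = 10 from the double-bond units + 0 from the BH atom = 10.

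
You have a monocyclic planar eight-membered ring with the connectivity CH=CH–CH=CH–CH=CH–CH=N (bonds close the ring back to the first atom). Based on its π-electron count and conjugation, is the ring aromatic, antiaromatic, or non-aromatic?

The p orbitals form a continuous loop: every atom in a ring double bond is sp² and brings one electron to the p orbital; each sp² =N– keeps its lone pair in-plane and puts one electron into the π system. The ring is fully conjugated.
Counting π electrons: 4 × 2 = 8 from the 4 double-bond units.
8 = 4(2); a planar, fully conjugated 4n system is antiaromatic.

Antiaromatic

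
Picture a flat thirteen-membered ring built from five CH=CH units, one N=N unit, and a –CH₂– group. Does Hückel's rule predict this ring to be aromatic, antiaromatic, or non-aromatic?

Non-aromatic

At the CH2 position, the tetrahedral CH₂ carbon is sp³ and has no p orbital in the ring π system; the ring's p-orbital overlap is broken there.
A ring that is not fully conjugated cannot be aromatic or antiaromatic regardless of its π-electron count.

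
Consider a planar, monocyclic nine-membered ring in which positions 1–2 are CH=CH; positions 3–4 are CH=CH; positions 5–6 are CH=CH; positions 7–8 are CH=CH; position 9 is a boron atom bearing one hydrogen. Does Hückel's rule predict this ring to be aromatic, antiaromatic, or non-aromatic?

Antiaromatic

Every ring atom contributes a p orbital perpendicular to the ring (every atom in a ring double bond is sp² and brings one electron to the p orbital; the boron has an empty p orbital), so the π system is cyclic and fully conjugated.
Counting π electrons: 4 × 2 = 8 from the double-bond units + 0 from the BH atom = 8.
With 8 = 4·2 π electrons, Hückel's rule classifies the planar ring as antiaromatic.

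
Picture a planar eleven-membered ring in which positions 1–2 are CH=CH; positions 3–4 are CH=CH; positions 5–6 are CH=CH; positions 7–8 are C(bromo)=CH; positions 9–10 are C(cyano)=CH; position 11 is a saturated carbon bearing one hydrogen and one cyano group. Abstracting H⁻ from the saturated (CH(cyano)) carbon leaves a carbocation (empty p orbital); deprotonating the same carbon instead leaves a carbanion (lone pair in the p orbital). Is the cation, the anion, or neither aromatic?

Once that carbon is sp², every ring atom has a p orbital and both ions are fully conjugated.
Cation: 5 × 2 + 0 = 10 π electrons → 4(2)+2, aromatic.
Anion: 5 × 2 + 2 = 12 π electrons → 4(3), antiaromatic.

The cation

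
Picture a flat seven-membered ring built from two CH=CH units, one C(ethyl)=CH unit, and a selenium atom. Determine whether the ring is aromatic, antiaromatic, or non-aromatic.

Antiaromatic

All ring atoms are sp² and supply a p orbital to the ring (every atom in a ring double bond is sp² and brings one electron to the p orbital; the selenium donates one lone pair from its p orbital); the conjugation is uninterrupted.
Tallying contributions gives 3 × 2 = 6 from the double-bond units + 2 from the Se atom = 8.
With 8 = 4·2 π electrons, Hückel's rule classifies the planar ring as antiaromatic.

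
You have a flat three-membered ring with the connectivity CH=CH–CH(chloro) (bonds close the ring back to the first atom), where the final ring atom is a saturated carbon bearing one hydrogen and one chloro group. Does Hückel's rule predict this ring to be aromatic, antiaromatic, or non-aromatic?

Because that saturated carbon is sp³ and has no p orbital in the ring π system at the CH(chloro) position, the π system cannot extend all the way around the ring.
Without a continuous loop of overlapping p orbitals the Hückel electron count never comes into play.

Non-aromatic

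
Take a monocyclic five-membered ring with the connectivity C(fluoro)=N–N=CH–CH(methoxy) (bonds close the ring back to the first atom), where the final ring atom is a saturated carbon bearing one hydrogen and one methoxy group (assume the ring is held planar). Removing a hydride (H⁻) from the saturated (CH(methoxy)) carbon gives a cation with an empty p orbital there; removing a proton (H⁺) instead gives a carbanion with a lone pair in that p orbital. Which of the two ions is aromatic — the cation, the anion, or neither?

In either ion the ring is fully conjugated: every atom, including the new sp² carbon, supplies a p orbital.
Cation: 2 × 2 + 0 = 4 π electrons → 4(1), antiaromatic.
Anion: 2 × 2 + 2 = 6 π electrons → 4(1)+2, aromatic.

The anion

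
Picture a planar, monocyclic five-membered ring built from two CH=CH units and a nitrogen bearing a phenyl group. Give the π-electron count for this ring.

6

Every ring atom contributes a p orbital perpendicular to the ring (each doubly-bonded ring atom is sp² with one p-orbital electron; the pyrrole-type nitrogen donates its lone pair from the p orbital), so the π system is cyclic and fully conjugated.
Counting π electrons: 2 × 2 = 4 from the double-bond units + 2 from the N(phenyl) atom = 6.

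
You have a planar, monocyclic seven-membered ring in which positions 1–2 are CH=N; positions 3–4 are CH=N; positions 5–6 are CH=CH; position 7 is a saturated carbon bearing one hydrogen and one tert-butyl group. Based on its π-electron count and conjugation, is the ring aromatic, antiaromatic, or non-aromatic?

Non-aromatic

The CH(tert-butyl) carbon is saturated: that saturated carbon is sp³ and has no p orbital in the ring π system. Conjugation is not continuous around the ring.
Broken conjugation rules out both aromaticity and antiaromaticity.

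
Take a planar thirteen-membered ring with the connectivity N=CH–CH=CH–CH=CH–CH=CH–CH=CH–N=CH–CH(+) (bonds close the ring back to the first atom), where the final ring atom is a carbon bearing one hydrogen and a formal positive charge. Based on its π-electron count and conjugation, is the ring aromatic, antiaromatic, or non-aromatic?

The p orbitals form a continuous loop: every atom in a ring double bond is sp² and brings one electron to the p orbital; each sp² =N– keeps its lone pair in-plane and puts one electron into the π system; the carbocation has an empty p orbital. The ring is fully conjugated.
Tallying contributions gives 6 × 2 = 12 from the double-bond units + 0 from the CH(+) atom = 12.
12 is a 4n count (n = 3), so the planar conjugated ring is antiaromatic.

Antiaromatic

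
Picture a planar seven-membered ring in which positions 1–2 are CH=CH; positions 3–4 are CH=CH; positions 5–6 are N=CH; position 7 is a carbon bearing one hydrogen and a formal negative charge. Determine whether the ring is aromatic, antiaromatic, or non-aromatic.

The p orbitals form a continuous loop: every atom in a ring double bond is sp² and brings one electron to the p orbital; each =N– nitrogen is pyridine-type (lone pair in the sp² plane, one electron in the p orbital); the carbanion's lone pair occupies the p orbital. The ring is fully conjugated.
Tallying contributions gives 3 × 2 = 6 from the double-bond units + 2 from the CH(-) atom = 8.
8 is a 4n count (n = 2), so the planar conjugated ring is antiaromatic.

Antiaromatic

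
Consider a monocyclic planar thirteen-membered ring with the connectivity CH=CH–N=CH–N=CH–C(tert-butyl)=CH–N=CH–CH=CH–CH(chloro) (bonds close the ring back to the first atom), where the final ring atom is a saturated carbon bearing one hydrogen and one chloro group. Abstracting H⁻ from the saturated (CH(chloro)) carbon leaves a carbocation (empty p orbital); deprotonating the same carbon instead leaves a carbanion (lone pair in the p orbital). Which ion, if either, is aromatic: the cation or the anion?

In either ion the ring is fully conjugated: every atom, including the new sp² carbon, supplies a p orbital.
Cation: 6 × 2 + 0 = 12 π electrons → 4(3), antiaromatic.
Anion: 6 × 2 + 2 = 14 π electrons → 4(3)+2, aromatic.

The anion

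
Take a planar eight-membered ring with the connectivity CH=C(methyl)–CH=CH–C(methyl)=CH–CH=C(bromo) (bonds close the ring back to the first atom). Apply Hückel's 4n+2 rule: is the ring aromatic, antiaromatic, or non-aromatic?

The p orbitals form a continuous loop: each doubly-bonded ring atom is sp² with one p-orbital electron. The ring is fully conjugated.
Tallying contributions gives 4 × 2 = 8 from the 4 double-bond units.
With 8 = 4·2 π electrons, Hückel's rule classifies the planar ring as antiaromatic.

Antiaromatic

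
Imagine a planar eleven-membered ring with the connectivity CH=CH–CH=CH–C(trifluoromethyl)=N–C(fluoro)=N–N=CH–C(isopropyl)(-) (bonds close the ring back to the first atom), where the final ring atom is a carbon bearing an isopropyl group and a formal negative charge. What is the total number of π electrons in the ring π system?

12

Check conjugation: each doubly-bonded ring atom is sp² with one p-orbital electron; each sp² =N– keeps its lone pair in-plane and puts one electron into the π system; the carbanion's lone pair occupies the p orbital — every position has a p orbital, so the cyclic π system is continuous.
Tallying contributions gives 5 × 2 = 10 from the double-bond units + 2 from the C(isopropyl)(-) atom = 12.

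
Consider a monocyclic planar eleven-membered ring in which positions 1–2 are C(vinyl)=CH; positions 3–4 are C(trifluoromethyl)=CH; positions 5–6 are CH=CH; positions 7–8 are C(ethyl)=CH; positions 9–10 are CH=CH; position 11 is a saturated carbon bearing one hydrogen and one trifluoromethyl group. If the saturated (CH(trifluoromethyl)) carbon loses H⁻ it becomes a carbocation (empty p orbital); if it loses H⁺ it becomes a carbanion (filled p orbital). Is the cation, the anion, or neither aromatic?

Both ions have a continuous loop of p orbitals — each ring atom is sp².
Cation: 5 × 2 + 0 = 10 π electrons → 4(2)+2, aromatic.
Anion: 5 × 2 + 2 = 12 π electrons → 4(3), antiaromatic.

The cation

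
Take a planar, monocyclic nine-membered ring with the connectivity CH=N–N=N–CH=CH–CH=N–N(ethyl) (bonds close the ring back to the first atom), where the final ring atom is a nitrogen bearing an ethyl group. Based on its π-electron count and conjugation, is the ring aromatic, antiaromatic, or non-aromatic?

Aromatic

Check conjugation: the double-bond atoms are sp², each contributing one p electron; each sp² =N– keeps its lone pair in-plane and puts one electron into the π system; the pyrrole-type nitrogen donates its lone pair from the p orbital — every position has a p orbital, so the cyclic π system is continuous.
Adding the contributions, 4 × 2 = 8 from the double-bond units + 2 from the N(ethyl) atom = 10.
With 10 π electrons (n = 2), the Hückel 4n+2 condition holds.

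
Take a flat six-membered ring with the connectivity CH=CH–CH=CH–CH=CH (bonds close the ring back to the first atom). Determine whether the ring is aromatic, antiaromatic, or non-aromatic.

Aromatic

Every ring atom contributes a p orbital perpendicular to the ring (each doubly-bonded ring atom is sp² with one p-orbital electron), so the π system is cyclic and fully conjugated.
Counting π electrons: 3 × 2 = 6 from the 3 double-bond units.
With 6 π electrons (n = 1), the Hückel 4n+2 condition holds.
(The species described is benzene.)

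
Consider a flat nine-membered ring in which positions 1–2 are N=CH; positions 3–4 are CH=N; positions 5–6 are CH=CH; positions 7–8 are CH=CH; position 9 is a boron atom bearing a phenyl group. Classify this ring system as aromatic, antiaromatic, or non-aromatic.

Check conjugation: the double-bond atoms are sp², each contributing one p electron; the doubly-bonded nitrogens are pyridine-type — their lone pairs lie in the ring plane, leaving one electron in the p orbital; the boron has an empty p orbital — every position has a p orbital, so the cyclic π system is continuous.
π-electron count: 4 × 2 = 8 from the double-bond units + 0 from the B(phenyl) atom = 8.
8 = 4(2); a planar, fully conjugated 4n system is antiaromatic.

Antiaromatic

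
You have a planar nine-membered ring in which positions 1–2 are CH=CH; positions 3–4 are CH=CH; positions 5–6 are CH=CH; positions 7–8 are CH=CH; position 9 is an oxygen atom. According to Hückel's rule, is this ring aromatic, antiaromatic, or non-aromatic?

Aromatic

All ring atoms are sp² and supply a p orbital to the ring (the double-bond atoms are sp², each contributing one p electron; the oxygen donates one lone pair from its p orbital); the conjugation is uninterrupted.
Tallying contributions gives 4 × 2 = 8 from the double-bond units + 2 from the O atom = 10.
With 10 π electrons (n = 2), the Hückel 4n+2 condition holds.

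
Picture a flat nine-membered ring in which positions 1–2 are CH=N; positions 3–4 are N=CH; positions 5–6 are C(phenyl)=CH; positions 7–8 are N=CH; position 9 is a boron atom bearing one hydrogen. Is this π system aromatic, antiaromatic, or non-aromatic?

Antiaromatic

The p orbitals form a continuous loop: every atom in a ring double bond is sp² and brings one electron to the p orbital; the doubly-bonded nitrogens are pyridine-type — their lone pairs lie in the ring plane, leaving one electron in the p orbital; the boron has an empty p orbital. The ring is fully conjugated.
Counting π electrons: 4 × 2 = 8 from the double-bond units + 0 from the BH atom = 8.
8 = 4(2); a planar, fully conjugated 4n system is antiaromatic.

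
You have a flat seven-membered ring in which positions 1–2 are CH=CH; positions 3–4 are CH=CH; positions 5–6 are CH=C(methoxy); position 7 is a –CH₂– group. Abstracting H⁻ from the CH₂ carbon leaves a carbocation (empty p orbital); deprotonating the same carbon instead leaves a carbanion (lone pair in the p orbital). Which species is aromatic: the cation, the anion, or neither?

In both ions every ring atom is sp² and contributes a p orbital, so both rings are fully conjugated.
Cation: 3 × 2 + 0 = 6 π electrons → 4(1)+2, aromatic.
Anion: 3 × 2 + 2 = 8 π electrons → 4(2), antiaromatic.

The cation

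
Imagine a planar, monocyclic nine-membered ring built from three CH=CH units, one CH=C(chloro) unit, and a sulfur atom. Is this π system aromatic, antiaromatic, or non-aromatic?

Aromatic

All ring atoms are sp² and supply a p orbital to the ring (the double-bond atoms are sp², each contributing one p electron; the sulfur donates one lone pair from its p orbital); the conjugation is uninterrupted.
π-electron count: 4 × 2 = 8 from the double-bond units + 2 from the S atom = 10.
10 = 4(2) + 2, which satisfies Hückel's 4n+2 rule.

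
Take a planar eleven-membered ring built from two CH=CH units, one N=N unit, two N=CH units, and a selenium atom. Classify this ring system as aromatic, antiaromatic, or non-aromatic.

Check conjugation: the double-bond atoms are sp², each contributing one p electron; the doubly-bonded nitrogens are pyridine-type — their lone pairs lie in the ring plane, leaving one electron in the p orbital; the selenium donates one lone pair from its p orbital — every position has a p orbital, so the cyclic π system is continuous.
Adding the contributions, 5 × 2 = 10 from the double-bond units + 2 from the Se atom = 12.
With 12 = 4·3 π electrons, Hückel's rule classifies the planar ring as antiaromatic.

Antiaromatic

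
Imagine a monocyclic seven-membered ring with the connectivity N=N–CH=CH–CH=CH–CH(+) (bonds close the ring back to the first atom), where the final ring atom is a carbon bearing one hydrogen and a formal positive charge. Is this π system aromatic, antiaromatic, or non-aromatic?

Aromatic

All ring atoms are sp² and supply a p orbital to the ring (the double-bond atoms are sp², each contributing one p electron; the doubly-bonded nitrogens are pyridine-type — their lone pairs lie in the ring plane, leaving one electron in the p orbital; the carbocation has an empty p orbital); the conjugation is uninterrupted.
Adding the contributions, 3 × 2 = 6 from the double-bond units + 0 from the CH(+) atom = 6.
That gives a 4n+2 count (6, n = 1).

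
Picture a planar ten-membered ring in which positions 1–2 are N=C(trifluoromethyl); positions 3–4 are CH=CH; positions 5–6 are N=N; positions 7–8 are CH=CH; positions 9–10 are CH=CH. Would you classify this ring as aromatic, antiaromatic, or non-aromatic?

The p orbitals form a continuous loop: every atom in a ring double bond is sp² and brings one electron to the p orbital; each =N– nitrogen is pyridine-type (lone pair in the sp² plane, one electron in the p orbital). The ring is fully conjugated.
π-electron count: 5 × 2 = 10 from the 5 double-bond units.
10 = 4(2) + 2, which satisfies Hückel's 4n+2 rule.

Aromatic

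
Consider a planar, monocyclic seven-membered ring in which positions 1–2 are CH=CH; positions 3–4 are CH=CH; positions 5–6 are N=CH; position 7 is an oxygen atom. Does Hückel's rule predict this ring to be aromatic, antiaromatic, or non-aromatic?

Antiaromatic

The p orbitals form a continuous loop: each doubly-bonded ring atom is sp² with one p-orbital electron; the doubly-bonded nitrogens are pyridine-type — their lone pairs lie in the ring plane, leaving one electron in the p orbital; the oxygen donates one lone pair from its p orbital. The ring is fully conjugated.
Tallying contributions gives 3 × 2 = 6 from the double-bond units + 2 from the O atom = 8.
8 is a 4n count (n = 2), so the planar conjugated ring is antiaromatic.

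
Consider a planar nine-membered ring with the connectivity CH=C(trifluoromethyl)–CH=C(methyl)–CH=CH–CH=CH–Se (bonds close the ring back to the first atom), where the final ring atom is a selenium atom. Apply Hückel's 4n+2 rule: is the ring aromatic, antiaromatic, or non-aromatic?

Aromatic

Check conjugation: the double-bond atoms are sp², each contributing one p electron; the selenium donates one lone pair from its p orbital — every position has a p orbital, so the cyclic π system is continuous.
Adding the contributions, 4 × 2 = 8 from the double-bond units + 2 from the Se atom = 10.
That gives a 4n+2 count (10, n = 2).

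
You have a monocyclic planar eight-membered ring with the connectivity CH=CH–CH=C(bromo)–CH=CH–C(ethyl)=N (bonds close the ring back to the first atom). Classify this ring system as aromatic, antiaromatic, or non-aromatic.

Check conjugation: each doubly-bonded ring atom is sp² with one p-orbital electron; each sp² =N– keeps its lone pair in-plane and puts one electron into the π system — every position has a p orbital, so the cyclic π system is continuous.
Counting π electrons: 4 × 2 = 8 from the 4 double-bond units.
With 8 = 4·2 π electrons, Hückel's rule classifies the planar ring as antiaromatic.

Antiaromatic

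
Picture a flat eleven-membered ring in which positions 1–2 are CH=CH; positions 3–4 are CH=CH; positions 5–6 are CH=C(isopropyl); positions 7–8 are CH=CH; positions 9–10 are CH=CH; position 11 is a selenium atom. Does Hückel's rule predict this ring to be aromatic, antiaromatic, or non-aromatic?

All ring atoms are sp² and supply a p orbital to the ring (the double-bond atoms are sp², each contributing one p electron; the selenium donates one lone pair from its p orbital); the conjugation is uninterrupted.
Tallying contributions gives 5 × 2 = 10 from the double-bond units + 2 from the Se atom = 12.
12 = 4(3); a planar, fully conjugated 4n system is antiaromatic.

Antiaromatic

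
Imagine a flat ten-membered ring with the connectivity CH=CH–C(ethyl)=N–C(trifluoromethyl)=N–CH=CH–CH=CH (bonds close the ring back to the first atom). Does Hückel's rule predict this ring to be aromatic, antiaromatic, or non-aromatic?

Check conjugation: every atom in a ring double bond is sp² and brings one electron to the p orbital; each sp² =N– keeps its lone pair in-plane and puts one electron into the π system — every position has a p orbital, so the cyclic π system is continuous.
Adding the contributions, 5 × 2 = 10 from the 5 double-bond units.
Since 10 = 4·2 + 2, the ring meets the 4n+2 criterion.

Aromatic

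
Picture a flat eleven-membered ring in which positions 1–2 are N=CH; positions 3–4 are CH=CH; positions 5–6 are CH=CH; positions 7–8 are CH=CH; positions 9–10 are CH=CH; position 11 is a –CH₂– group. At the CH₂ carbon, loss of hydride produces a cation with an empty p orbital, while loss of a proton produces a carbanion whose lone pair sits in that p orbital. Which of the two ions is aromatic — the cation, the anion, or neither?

The cation

Once that carbon is sp², every ring atom has a p orbital and both ions are fully conjugated.
Cation: 5 × 2 + 0 = 10 π electrons → 4(2)+2, aromatic.
Anion: 5 × 2 + 2 = 12 π electrons → 4(3), antiaromatic.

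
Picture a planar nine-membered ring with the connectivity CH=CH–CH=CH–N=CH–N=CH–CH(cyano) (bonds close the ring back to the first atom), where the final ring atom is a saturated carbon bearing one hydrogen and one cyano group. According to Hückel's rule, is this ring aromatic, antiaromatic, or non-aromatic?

Non-aromatic

At the CH(cyano) position, that saturated carbon is sp³ and has no p orbital in the ring π system; the ring's p-orbital overlap is broken there.
Broken conjugation rules out both aromaticity and antiaromaticity.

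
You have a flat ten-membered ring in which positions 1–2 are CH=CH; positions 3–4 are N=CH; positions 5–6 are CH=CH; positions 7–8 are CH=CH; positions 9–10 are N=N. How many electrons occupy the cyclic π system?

10

The p orbitals form a continuous loop: each doubly-bonded ring atom is sp² with one p-orbital electron; the doubly-bonded nitrogens are pyridine-type — their lone pairs lie in the ring plane, leaving one electron in the p orbital. The ring is fully conjugated.
Tallying contributions gives 5 × 2 = 10 from the 5 double-bond units.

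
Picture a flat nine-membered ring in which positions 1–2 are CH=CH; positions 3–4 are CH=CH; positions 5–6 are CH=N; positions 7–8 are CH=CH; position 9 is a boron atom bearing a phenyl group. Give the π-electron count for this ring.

8

Check conjugation: every atom in a ring double bond is sp² and brings one electron to the p orbital; each =N– nitrogen is pyridine-type (lone pair in the sp² plane, one electron in the p orbital); the boron has an empty p orbital — every position has a p orbital, so the cyclic π system is continuous.
π-electron count: 4 × 2 = 8 from the double-bond units + 0 from the B(phenyl) atom = 8.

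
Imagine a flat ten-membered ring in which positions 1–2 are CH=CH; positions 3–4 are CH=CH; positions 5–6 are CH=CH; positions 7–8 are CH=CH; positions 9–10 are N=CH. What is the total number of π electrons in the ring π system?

All ring atoms are sp² and supply a p orbital to the ring (the double-bond atoms are sp², each contributing one p electron; each =N– nitrogen is pyridine-type (lone pair in the sp² plane, one electron in the p orbital)); the conjugation is uninterrupted.
π-electron count: 5 × 2 = 10 from the 5 double-bond units.

10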